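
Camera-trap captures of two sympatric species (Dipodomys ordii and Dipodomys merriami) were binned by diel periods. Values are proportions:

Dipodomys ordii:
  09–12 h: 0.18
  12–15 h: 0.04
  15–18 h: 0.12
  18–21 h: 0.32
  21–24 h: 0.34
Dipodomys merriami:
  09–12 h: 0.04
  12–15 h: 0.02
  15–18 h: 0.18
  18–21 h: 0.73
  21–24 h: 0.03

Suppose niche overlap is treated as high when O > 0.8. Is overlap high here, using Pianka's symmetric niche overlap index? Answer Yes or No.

No

Σ p₁ᵢp₂ᵢ = 0.0072 + 0.0008 + 0.0216 + 0.2336 + 0.0102 = 0.2734
Σp_1ᵢ² = 0.18² + 0.04² + 0.12² + 0.32² + 0.34² = 0.0324 + 0.0016 + 0.0144 + 0.1024 + 0.1156 = 0.2664
Σp_2ᵢ² = 0.04² + 0.02² + 0.18² + 0.73² + 0.03² = 0.0016 + 0.0004 + 0.0324 + 0.5329 + 0.0009 = 0.5682
O = 0.2734 / √(0.2664 × 0.5682) = 0.2734 / 0.38906 = 0.7027
O = 0.7027 < 0.8 → No.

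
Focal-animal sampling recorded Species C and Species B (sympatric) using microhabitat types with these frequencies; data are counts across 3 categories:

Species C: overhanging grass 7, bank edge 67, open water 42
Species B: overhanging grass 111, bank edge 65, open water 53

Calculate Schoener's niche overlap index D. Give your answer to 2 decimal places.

0.58

Proportions for Species C (n=116): 7/116=0.0603, 67/116=0.5776, 42/116=0.3621
Proportions for Species B (n=229): 111/229=0.4847, 65/229=0.2838, 53/229=0.2314
Σ|p₁ᵢ − p₂ᵢ| = 0.4244 + 0.2938 + 0.1307 = 0.8489
D = 1 − ½ × 0.8489 = 1 − 0.42445 = 0.57555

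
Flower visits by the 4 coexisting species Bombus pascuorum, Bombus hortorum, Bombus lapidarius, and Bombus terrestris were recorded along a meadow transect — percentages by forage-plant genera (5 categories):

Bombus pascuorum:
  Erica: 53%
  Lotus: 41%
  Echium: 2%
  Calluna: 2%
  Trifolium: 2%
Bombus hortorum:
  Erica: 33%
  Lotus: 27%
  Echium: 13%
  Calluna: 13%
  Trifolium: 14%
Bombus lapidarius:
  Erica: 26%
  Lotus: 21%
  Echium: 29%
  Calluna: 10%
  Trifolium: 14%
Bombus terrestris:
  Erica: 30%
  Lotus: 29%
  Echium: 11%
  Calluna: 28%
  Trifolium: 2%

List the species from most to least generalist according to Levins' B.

Bombus lapidarius > Bombus hortorum > Bombus terrestris > Bombus pascuorum

Convert percentages to proportions (divide by 100).
Σp_pascᵢ² = 0.53² + 0.41² + 0.02² + 0.02² + 0.02² = 0.2809 + 0.1681 + 0.0004 + 0.0004 + 0.0004 = 0.4502
B_pasc = 1 / 0.4502 = 2.2212
Σp_hortᵢ² = 0.33² + 0.27² + 0.13² + 0.13² + 0.14² = 0.1089 + 0.0729 + 0.0169 + 0.0169 + 0.0196 = 0.2352
B_hort = 1 / 0.2352 = 4.2517
Σp_lapiᵢ² = 0.26² + 0.21² + 0.29² + 0.10² + 0.14² = 0.0676 + 0.0441 + 0.0841 + 0.0100 + 0.0196 = 0.2254
B_lapi = 1 / 0.2254 = 4.4366
Σp_terrᵢ² = 0.30² + 0.29² + 0.11² + 0.28² + 0.02² = 0.0900 + 0.0841 + 0.0121 + 0.0784 + 0.0004 = 0.2650
B_terr = 1 / 0.2650 = 3.7736
Ranking by B (broadest → narrowest): Bombus lapidarius (4.44) > Bombus hortorum (4.25) > Bombus terrestris (3.77) > Bombus pascuorum (2.22)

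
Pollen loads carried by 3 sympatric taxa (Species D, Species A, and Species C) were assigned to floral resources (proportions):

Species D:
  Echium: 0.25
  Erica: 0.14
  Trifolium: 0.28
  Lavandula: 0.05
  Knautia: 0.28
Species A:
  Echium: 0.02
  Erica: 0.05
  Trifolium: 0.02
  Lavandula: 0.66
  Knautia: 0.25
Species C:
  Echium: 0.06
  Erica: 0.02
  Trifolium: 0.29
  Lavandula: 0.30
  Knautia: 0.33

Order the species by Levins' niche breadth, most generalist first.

Σp_Dᵢ² = 0.25² + 0.14² + 0.28² + 0.05² + 0.28² = 0.0625 + 0.0196 + 0.0784 + 0.0025 + 0.0784 = 0.2414
B_D = 1 / 0.2414 = 4.1425
Σp_Aᵢ² = 0.02² + 0.05² + 0.02² + 0.66² + 0.25² = 0.0004 + 0.0025 + 0.0004 + 0.4356 + 0.0625 = 0.5014
B_A = 1 / 0.5014 = 1.9944
Σp_Cᵢ² = 0.06² + 0.02² + 0.29² + 0.30² + 0.33² = 0.0036 + 0.0004 + 0.0841 + 0.0900 + 0.1089 = 0.2870
B_C = 1 / 0.2870 = 3.4843
Ranking by B (broadest → narrowest): Species D (4.14) > Species C (3.48) > Species A (1.99)

Species D > Species C > Species A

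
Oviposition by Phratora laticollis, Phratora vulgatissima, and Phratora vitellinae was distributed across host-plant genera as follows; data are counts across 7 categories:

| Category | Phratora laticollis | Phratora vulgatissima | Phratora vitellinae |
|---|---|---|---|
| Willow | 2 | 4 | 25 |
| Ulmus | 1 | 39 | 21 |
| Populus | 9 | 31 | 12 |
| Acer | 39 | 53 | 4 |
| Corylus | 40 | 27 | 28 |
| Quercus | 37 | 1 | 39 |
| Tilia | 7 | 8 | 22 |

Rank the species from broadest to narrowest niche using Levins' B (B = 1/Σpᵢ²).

Proportions for Phratora laticollis (n=135): 2/135=0.0148, 1/135=0.0074, 9/135=0.0667, 39/135=0.2889, 40/135=0.2963, 37/135=0.2741, 7/135=0.0519
Proportions for Phratora vulgatissima (n=163): 4/163=0.0245, 39/163=0.2393, 31/163=0.1902, 53/163=0.3252, 27/163=0.1656, 1/163=0.0061, 8/163=0.0491
Proportions for Phratora vitellinae (n=151): 25/151=0.1656, 21/151=0.1391, 12/151=0.0795, 4/151=0.0265, 28/151=0.1854, 39/151=0.2583, 22/151=0.1457
Σp_latiᵢ² = 0.0148² + 0.0074² + 0.0667² + 0.2889² + 0.2963² + 0.2741² + 0.0519² = 0.000219 + 0.000055 + 0.004449 + 0.083463 + 0.087794 + 0.075131 + 0.002694 = 0.253805
B_lati = 1 / 0.253805 = 3.9400
Σp_vulgᵢ² = 0.0245² + 0.2393² + 0.1902² + 0.3252² + 0.1656² + 0.0061² + 0.0491² = 0.000600 + 0.057264 + 0.036176 + 0.105755 + 0.027423 + 0.000037 + 0.002411 = 0.229666
B_vulg = 1 / 0.229666 = 4.3541
Σp_viteᵢ² = 0.1656² + 0.1391² + 0.0795² + 0.0265² + 0.1854² + 0.2583² + 0.1457² = 0.027423 + 0.019349 + 0.006320 + 0.000702 + 0.034373 + 0.066719 + 0.021228 = 0.176114
B_vite = 1 / 0.176114 = 5.6781
Ranking by B (broadest → narrowest): Phratora vitellinae (5.68) > Phratora vulgatissima (4.35) > Phratora laticollis (3.94)

Phratora vitellinae > Phratora vulgatissima > Phratora laticollis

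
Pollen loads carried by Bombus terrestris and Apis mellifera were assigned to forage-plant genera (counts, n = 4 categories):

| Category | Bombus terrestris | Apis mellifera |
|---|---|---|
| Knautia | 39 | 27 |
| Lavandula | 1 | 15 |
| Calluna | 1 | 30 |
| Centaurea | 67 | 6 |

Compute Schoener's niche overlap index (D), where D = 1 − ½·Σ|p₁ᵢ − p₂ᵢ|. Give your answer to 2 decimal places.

Proportions for Bombus terrestris (n=108): 39/108=0.3611, 1/108=0.0093, 1/108=0.0093, 67/108=0.6204
Proportions for Apis mellifera (n=78): 27/78=0.3462, 15/78=0.1923, 30/78=0.3846, 6/78=0.0769
Σ|p₁ᵢ − p₂ᵢ| = 0.0149 + 0.1830 + 0.3753 + 0.5435 = 1.1167
D = 1 − ½ × 1.1167 = 1 − 0.55835 = 0.44165

0.44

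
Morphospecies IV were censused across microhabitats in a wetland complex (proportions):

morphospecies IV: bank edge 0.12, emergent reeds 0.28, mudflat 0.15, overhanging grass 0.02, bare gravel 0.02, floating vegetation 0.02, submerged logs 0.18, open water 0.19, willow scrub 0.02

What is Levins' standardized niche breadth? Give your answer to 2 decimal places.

Σpᵢ² = 0.12² + 0.28² + 0.15² + 0.02² + 0.02² + 0.02² + 0.18² + 0.19² + 0.02² = 0.0144 + 0.0784 + 0.0225 + 0.0004 + 0.0004 + 0.0004 + 0.0324 + 0.0361 + 0.0004 = 0.1854
B = 1 / 0.1854 = 5.3937
Bₛ = (B − 1)/(n − 1) = (5.3937 − 1)/(9 − 1) = 4.3937/8 = 0.5492

0.55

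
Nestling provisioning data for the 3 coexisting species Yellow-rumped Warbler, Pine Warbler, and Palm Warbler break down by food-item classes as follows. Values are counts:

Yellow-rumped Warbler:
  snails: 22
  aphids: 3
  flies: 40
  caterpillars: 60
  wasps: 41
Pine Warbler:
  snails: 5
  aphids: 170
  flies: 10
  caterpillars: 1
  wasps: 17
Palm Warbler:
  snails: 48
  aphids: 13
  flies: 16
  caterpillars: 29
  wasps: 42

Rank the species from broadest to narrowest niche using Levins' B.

Palm Warbler > Yellow-rumped Warbler > Pine Warbler

Proportions for Yellow-rumped Warbler (n=166): 22/166=0.1325, 3/166=0.0181, 40/166=0.2410, 60/166=0.3614, 41/166=0.2470
Proportions for Pine Warbler (n=203): 5/203=0.0246, 170/203=0.8374, 10/203=0.0493, 1/203=0.0049, 17/203=0.0837
Proportions for Palm Warbler (n=148): 48/148=0.3243, 13/148=0.0878, 16/148=0.1081, 29/148=0.1959, 42/148=0.2838
Σp_Yellᵢ² = 0.1325² + 0.0181² + 0.2410² + 0.3614² + 0.2470² = 0.017556 + 0.000328 + 0.058081 + 0.130610 + 0.061009 = 0.267584
B_Yell = 1 / 0.267584 = 3.7371
Σp_Pineᵢ² = 0.0246² + 0.8374² + 0.0493² + 0.0049² + 0.0837² = 0.000605 + 0.701239 + 0.002430 + 0.000024 + 0.007006 = 0.711304
B_Pine = 1 / 0.711304 = 1.4059
Σp_Palmᵢ² = 0.3243² + 0.0878² + 0.1081² + 0.1959² + 0.2838² = 0.105170 + 0.007709 + 0.011686 + 0.038377 + 0.080542 = 0.243484
B_Palm = 1 / 0.243484 = 4.1070
Ranking by B (broadest → narrowest): Palm Warbler (4.11) > Yellow-rumped Warbler (3.74) > Pine Warbler (1.41)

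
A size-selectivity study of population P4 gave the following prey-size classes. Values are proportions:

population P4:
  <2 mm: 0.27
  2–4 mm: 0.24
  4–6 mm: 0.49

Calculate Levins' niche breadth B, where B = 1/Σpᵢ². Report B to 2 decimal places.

Σpᵢ² = 0.27² + 0.24² + 0.49² = 0.0729 + 0.0576 + 0.2401 = 0.3706
B = 1 / 0.3706 = 2.6983

2.70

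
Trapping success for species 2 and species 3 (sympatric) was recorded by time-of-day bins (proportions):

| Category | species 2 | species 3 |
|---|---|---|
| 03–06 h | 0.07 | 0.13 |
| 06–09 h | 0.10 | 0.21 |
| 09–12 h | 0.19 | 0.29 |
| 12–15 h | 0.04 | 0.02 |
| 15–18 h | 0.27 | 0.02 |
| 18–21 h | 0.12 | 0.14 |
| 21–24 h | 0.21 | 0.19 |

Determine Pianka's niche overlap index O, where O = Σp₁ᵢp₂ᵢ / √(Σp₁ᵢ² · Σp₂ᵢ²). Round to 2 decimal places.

Σ p₁ᵢp₂ᵢ = 0.0091 + 0.0210 + 0.0551 + 0.0008 + 0.0054 + 0.0168 + 0.0399 = 0.1481
Σp_1ᵢ² = 0.07² + 0.10² + 0.19² + 0.04² + 0.27² + 0.12² + 0.21² = 0.0049 + 0.0100 + 0.0361 + 0.0016 + 0.0729 + 0.0144 + 0.0441 = 0.1840
Σp_2ᵢ² = 0.13² + 0.21² + 0.29² + 0.02² + 0.02² + 0.14² + 0.19² = 0.0169 + 0.0441 + 0.0841 + 0.0004 + 0.0004 + 0.0196 + 0.0361 = 0.2016
O = 0.1481 / √(0.1840 × 0.2016) = 0.1481 / 0.19260 = 0.7690

0.77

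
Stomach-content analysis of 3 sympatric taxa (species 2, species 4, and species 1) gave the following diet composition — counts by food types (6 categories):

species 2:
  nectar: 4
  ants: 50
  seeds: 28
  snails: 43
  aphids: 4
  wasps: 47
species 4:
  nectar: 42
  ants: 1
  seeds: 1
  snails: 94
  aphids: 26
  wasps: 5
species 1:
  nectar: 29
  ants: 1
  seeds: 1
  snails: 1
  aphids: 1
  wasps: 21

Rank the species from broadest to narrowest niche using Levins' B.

species 2 > species 4 > species 1

Proportions for species 2 (n=176): 4/176=0.0227, 50/176=0.2841, 28/176=0.1591, 43/176=0.2443, 4/176=0.0227, 47/176=0.2670
Proportions for species 4 (n=169): 42/169=0.2485, 1/169=0.0059, 1/169=0.0059, 94/169=0.5562, 26/169=0.1538, 5/169=0.0296
Proportions for species 1 (n=54): 29/54=0.5370, 1/54=0.0185, 1/54=0.0185, 1/54=0.0185, 1/54=0.0185, 21/54=0.3889
Σp_2ᵢ² = 0.0227² + 0.2841² + 0.1591² + 0.2443² + 0.0227² + 0.2670² = 0.000515 + 0.080713 + 0.025313 + 0.059682 + 0.000515 + 0.071289 = 0.238027
B_2 = 1 / 0.238027 = 4.2012
Σp_4ᵢ² = 0.2485² + 0.0059² + 0.0059² + 0.5562² + 0.1538² + 0.0296² = 0.061752 + 0.000035 + 0.000035 + 0.309358 + 0.023654 + 0.000876 = 0.395710
B_4 = 1 / 0.395710 = 2.5271
Σp_1ᵢ² = 0.5370² + 0.0185² + 0.0185² + 0.0185² + 0.0185² + 0.3889² = 0.288369 + 0.000342 + 0.000342 + 0.000342 + 0.000342 + 0.151243 = 0.440980
B_1 = 1 / 0.440980 = 2.2677
Ranking by B (broadest → narrowest): species 2 (4.20) > species 4 (2.53) > species 1 (2.27)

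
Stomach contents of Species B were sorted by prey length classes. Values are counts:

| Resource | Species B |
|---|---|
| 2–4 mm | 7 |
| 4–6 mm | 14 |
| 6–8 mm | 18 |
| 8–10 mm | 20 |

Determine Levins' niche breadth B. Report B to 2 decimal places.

Proportions for Species B (n=59): 7/59=0.1186, 14/59=0.2373, 18/59=0.3051, 20/59=0.3390
Σpᵢ² = 0.1186² + 0.2373² + 0.3051² + 0.3390² = 0.014066 + 0.056311 + 0.093086 + 0.114921 = 0.278384
B = 1 / 0.278384 = 3.5922

3.59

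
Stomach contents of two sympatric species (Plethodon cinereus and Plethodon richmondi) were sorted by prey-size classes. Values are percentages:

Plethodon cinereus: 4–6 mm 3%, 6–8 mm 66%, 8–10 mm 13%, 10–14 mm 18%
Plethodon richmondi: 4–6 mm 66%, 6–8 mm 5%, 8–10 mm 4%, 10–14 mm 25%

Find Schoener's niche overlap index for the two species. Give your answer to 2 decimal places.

0.30

Convert percentages to proportions (divide by 100).
Σ|p₁ᵢ − p₂ᵢ| = 0.63 + 0.61 + 0.09 + 0.07 = 1.40
D = 1 − ½ × 1.40 = 1 − 0.700 = 0.3000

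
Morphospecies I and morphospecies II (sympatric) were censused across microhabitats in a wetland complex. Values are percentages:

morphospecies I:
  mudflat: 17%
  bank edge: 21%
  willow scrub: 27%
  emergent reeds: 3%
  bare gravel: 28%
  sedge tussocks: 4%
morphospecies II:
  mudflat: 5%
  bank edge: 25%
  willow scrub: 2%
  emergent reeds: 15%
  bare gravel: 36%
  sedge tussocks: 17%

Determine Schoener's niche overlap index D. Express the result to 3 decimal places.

Convert percentages to proportions (divide by 100).
Σ|p₁ᵢ − p₂ᵢ| = 0.12 + 0.04 + 0.25 + 0.12 + 0.08 + 0.13 = 0.74
D = 1 − ½ × 0.74 = 1 − 0.370 = 0.63000

0.630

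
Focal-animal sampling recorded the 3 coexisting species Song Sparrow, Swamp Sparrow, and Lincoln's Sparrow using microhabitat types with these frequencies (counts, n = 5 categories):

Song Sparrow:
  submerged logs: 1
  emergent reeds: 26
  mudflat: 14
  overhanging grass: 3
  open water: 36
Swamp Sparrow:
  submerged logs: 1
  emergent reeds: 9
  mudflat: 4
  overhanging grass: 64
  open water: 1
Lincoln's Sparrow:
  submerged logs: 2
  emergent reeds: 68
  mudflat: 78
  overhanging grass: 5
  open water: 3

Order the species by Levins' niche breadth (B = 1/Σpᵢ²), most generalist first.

Proportions for Song Sparrow (n=80): 1/80=0.0125, 26/80=0.3250, 14/80=0.1750, 3/80=0.0375, 36/80=0.4500
Proportions for Swamp Sparrow (n=79): 1/79=0.0127, 9/79=0.1139, 4/79=0.0506, 64/79=0.8101, 1/79=0.0127
Proportions for Lincoln's Sparrow (n=156): 2/156=0.0128, 68/156=0.4359, 78/156=0.5000, 5/156=0.0321, 3/156=0.0192
Σp_Songᵢ² = 0.0125² + 0.3250² + 0.1750² + 0.0375² + 0.4500² = 0.000156 + 0.105625 + 0.030625 + 0.001406 + 0.202500 = 0.340312
B_Song = 1 / 0.340312 = 2.9385
Σp_Swamᵢ² = 0.0127² + 0.1139² + 0.0506² + 0.8101² + 0.0127² = 0.000161 + 0.012973 + 0.002560 + 0.656262 + 0.000161 = 0.672117
B_Swam = 1 / 0.672117 = 1.4878
Σp_Lincᵢ² = 0.0128² + 0.4359² + 0.5000² + 0.0321² + 0.0192² = 0.000164 + 0.190009 + 0.250000 + 0.001030 + 0.000369 = 0.441572
B_Linc = 1 / 0.441572 = 2.2646
Ranking by B (broadest → narrowest): Song Sparrow (2.94) > Lincoln's Sparrow (2.26) > Swamp Sparrow (1.49)

Song Sparrow > Lincoln's Sparrow > Swamp Sparrow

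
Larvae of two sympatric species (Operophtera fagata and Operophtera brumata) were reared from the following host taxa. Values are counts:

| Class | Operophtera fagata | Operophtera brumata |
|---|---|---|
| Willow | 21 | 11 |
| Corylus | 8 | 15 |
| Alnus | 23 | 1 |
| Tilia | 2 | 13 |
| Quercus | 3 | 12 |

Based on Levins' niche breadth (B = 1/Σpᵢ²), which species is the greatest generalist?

Proportions for Operophtera fagata (n=57): 21/57=0.3684, 8/57=0.1404, 23/57=0.4035, 2/57=0.0351, 3/57=0.0526
Proportions for Operophtera brumata (n=52): 11/52=0.2115, 15/52=0.2885, 1/52=0.0192, 13/52=0.2500, 12/52=0.2308
Σp_fagaᵢ² = 0.3684² + 0.1404² + 0.4035² + 0.0351² + 0.0526² = 0.135719 + 0.019712 + 0.162812 + 0.001232 + 0.002767 = 0.322242
B_faga = 1 / 0.322242 = 3.1033
Σp_brumᵢ² = 0.2115² + 0.2885² + 0.0192² + 0.2500² + 0.2308² = 0.044732 + 0.083232 + 0.000369 + 0.062500 + 0.053269 = 0.244102
B_brum = 1 / 0.244102 = 4.0966
Highest B → broadest niche (most generalist): Operophtera brumata (B = 4.10).

Operophtera brumata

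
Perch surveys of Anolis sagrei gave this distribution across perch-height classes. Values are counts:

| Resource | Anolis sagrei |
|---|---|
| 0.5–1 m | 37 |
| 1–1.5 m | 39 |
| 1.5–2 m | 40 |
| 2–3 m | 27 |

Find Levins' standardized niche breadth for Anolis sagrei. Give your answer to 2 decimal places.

Proportions for Anolis sagrei (n=143): 37/143=0.2587, 39/143=0.2727, 40/143=0.2797, 27/143=0.1888
Σpᵢ² = 0.2587² + 0.2727² + 0.2797² + 0.1888² = 0.066926 + 0.074365 + 0.078232 + 0.035645 = 0.255168
B = 1 / 0.255168 = 3.9190
Bₛ = (B − 1)/(n − 1) = (3.9190 − 1)/(4 − 1) = 2.9190/3 = 0.9730

0.97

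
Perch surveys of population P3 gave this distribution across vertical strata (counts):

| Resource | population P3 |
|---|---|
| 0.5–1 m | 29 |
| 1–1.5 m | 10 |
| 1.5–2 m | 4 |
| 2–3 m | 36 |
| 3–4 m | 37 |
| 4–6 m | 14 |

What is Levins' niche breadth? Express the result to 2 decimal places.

4.43

Proportions for population P3 (n=130): 29/130=0.2231, 10/130=0.0769, 4/130=0.0308, 36/130=0.2769, 37/130=0.2846, 14/130=0.1077
Σpᵢ² = 0.2231² + 0.0769² + 0.0308² + 0.2769² + 0.2846² + 0.1077² = 0.049774 + 0.005914 + 0.000949 + 0.076674 + 0.080997 + 0.011599 = 0.225907
B = 1 / 0.225907 = 4.4266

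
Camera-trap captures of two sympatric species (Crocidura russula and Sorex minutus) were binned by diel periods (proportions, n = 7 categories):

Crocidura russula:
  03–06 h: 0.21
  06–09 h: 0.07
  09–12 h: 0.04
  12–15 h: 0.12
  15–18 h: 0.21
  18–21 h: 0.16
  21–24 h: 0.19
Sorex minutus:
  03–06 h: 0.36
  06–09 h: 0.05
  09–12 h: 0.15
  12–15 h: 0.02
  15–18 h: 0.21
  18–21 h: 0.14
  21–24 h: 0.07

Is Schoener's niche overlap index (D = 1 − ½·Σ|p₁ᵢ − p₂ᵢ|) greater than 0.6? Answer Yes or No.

Yes

Σ|p₁ᵢ − p₂ᵢ| = 0.15 + 0.02 + 0.11 + 0.10 + 0.00 + 0.02 + 0.12 = 0.52
D = 1 − ½ × 0.52 = 1 − 0.260 = 0.7400
D = 0.7400 > 0.6 → Yes.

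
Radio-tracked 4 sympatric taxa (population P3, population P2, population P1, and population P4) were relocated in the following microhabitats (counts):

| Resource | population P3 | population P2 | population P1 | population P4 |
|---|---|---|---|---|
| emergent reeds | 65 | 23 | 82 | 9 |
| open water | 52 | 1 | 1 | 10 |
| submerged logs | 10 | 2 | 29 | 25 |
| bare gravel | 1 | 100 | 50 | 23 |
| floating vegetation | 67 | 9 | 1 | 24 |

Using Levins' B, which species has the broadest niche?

Proportions for population P3 (n=195): 65/195=0.3333, 52/195=0.2667, 10/195=0.0513, 1/195=0.0051, 67/195=0.3436
Proportions for population P2 (n=135): 23/135=0.1704, 1/135=0.0074, 2/135=0.0148, 100/135=0.7407, 9/135=0.0667
Proportions for population P1 (n=163): 82/163=0.5031, 1/163=0.0061, 29/163=0.1779, 50/163=0.3067, 1/163=0.0061
Proportions for population P4 (n=91): 9/91=0.0989, 10/91=0.1099, 25/91=0.2747, 23/91=0.2527, 24/91=0.2637
Σp_P3ᵢ² = 0.3333² + 0.2667² + 0.0513² + 0.0051² + 0.3436² = 0.111089 + 0.071129 + 0.002632 + 0.000026 + 0.118061 = 0.302937
B_P3 = 1 / 0.302937 = 3.3010
Σp_P2ᵢ² = 0.1704² + 0.0074² + 0.0148² + 0.7407² + 0.0667² = 0.029036 + 0.000055 + 0.000219 + 0.548636 + 0.004449 = 0.582395
B_P2 = 1 / 0.582395 = 1.7170
Σp_P1ᵢ² = 0.5031² + 0.0061² + 0.1779² + 0.3067² + 0.0061² = 0.253110 + 0.000037 + 0.031648 + 0.094065 + 0.000037 = 0.378897
B_P1 = 1 / 0.378897 = 2.6392
Σp_P4ᵢ² = 0.0989² + 0.1099² + 0.2747² + 0.2527² + 0.2637² = 0.009781 + 0.012078 + 0.075460 + 0.063857 + 0.069538 = 0.230714
B_P4 = 1 / 0.230714 = 4.3344
Highest B → broadest niche (most generalist): population P4 (B = 4.33).

population P4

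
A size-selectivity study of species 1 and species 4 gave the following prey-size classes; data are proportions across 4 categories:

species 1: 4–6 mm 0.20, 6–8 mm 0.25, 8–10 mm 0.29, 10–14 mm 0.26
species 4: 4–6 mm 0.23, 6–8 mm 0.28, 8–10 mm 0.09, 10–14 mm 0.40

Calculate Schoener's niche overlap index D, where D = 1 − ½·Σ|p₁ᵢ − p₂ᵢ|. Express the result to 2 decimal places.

0.80

Σ|p₁ᵢ − p₂ᵢ| = 0.03 + 0.03 + 0.20 + 0.14 = 0.40
D = 1 − ½ × 0.40 = 1 − 0.200 = 0.8000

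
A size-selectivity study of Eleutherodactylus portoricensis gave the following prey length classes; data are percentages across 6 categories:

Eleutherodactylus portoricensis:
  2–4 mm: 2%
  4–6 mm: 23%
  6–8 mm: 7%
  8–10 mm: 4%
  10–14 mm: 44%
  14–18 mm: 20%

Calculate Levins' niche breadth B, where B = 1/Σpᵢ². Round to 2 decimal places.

3.41

Convert percentages to proportions (divide by 100).
Σpᵢ² = 0.02² + 0.23² + 0.07² + 0.04² + 0.44² + 0.20² = 0.0004 + 0.0529 + 0.0049 + 0.0016 + 0.1936 + 0.0400 = 0.2934
B = 1 / 0.2934 = 3.4083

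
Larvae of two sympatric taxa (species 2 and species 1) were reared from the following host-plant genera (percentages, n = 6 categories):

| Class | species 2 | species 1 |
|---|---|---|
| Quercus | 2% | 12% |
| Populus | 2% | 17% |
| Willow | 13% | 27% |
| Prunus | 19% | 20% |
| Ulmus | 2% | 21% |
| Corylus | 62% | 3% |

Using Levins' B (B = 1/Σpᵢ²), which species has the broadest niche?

species 1

Convert percentages to proportions (divide by 100).
Σp_2ᵢ² = 0.02² + 0.02² + 0.13² + 0.19² + 0.02² + 0.62² = 0.0004 + 0.0004 + 0.0169 + 0.0361 + 0.0004 + 0.3844 = 0.4386
B_2 = 1 / 0.4386 = 2.2800
Σp_1ᵢ² = 0.12² + 0.17² + 0.27² + 0.20² + 0.21² + 0.03² = 0.0144 + 0.0289 + 0.0729 + 0.0400 + 0.0441 + 0.0009 = 0.2012
B_1 = 1 / 0.2012 = 4.9702
Highest B → broadest niche (most generalist): species 1 (B = 4.97).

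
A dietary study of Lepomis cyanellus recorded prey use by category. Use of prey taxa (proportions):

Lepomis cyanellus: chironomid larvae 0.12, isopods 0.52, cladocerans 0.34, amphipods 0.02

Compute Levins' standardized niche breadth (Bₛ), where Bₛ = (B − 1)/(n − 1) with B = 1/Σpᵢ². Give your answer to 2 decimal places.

Σpᵢ² = 0.12² + 0.52² + 0.34² + 0.02² = 0.0144 + 0.2704 + 0.1156 + 0.0004 = 0.4008
B = 1 / 0.4008 = 2.4950
Bₛ = (B − 1)/(n − 1) = (2.4950 − 1)/(4 − 1) = 1.4950/3 = 0.4983

0.50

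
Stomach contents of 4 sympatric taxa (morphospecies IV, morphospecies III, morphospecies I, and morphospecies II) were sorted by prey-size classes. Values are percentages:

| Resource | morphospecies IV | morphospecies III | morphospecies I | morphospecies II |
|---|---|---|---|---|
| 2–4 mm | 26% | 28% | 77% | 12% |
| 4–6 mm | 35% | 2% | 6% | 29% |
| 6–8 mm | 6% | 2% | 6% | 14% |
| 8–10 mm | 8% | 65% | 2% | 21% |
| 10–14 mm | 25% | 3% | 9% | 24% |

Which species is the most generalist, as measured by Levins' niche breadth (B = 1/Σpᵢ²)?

Convert percentages to proportions (divide by 100).
Σp_IVᵢ² = 0.26² + 0.35² + 0.06² + 0.08² + 0.25² = 0.0676 + 0.1225 + 0.0036 + 0.0064 + 0.0625 = 0.2626
B_IV = 1 / 0.2626 = 3.8081
Σp_IIIᵢ² = 0.28² + 0.02² + 0.02² + 0.65² + 0.03² = 0.0784 + 0.0004 + 0.0004 + 0.4225 + 0.0009 = 0.5026
B_III = 1 / 0.5026 = 1.9897
Σp_Iᵢ² = 0.77² + 0.06² + 0.06² + 0.02² + 0.09² = 0.5929 + 0.0036 + 0.0036 + 0.0004 + 0.0081 = 0.6086
B_I = 1 / 0.6086 = 1.6431
Σp_IIᵢ² = 0.12² + 0.29² + 0.14² + 0.21² + 0.24² = 0.0144 + 0.0841 + 0.0196 + 0.0441 + 0.0576 = 0.2198
B_II = 1 / 0.2198 = 4.5496
Highest B → broadest niche (most generalist): morphospecies II (B = 4.55).

morphospecies II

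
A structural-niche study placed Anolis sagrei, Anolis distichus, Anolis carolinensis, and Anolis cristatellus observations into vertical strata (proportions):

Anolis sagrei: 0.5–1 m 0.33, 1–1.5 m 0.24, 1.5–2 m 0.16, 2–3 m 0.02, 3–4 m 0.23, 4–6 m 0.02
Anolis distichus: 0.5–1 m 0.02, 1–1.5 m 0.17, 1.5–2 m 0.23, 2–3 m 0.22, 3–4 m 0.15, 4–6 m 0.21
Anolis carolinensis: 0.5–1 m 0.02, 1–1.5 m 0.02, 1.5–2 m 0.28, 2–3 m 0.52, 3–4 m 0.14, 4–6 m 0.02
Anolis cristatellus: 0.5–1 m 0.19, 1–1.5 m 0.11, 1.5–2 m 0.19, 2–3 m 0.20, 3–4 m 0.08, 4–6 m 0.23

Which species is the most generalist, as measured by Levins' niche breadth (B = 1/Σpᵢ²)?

Anolis cristatellus

Σp_sagrᵢ² = 0.33² + 0.24² + 0.16² + 0.02² + 0.23² + 0.02² = 0.1089 + 0.0576 + 0.0256 + 0.0004 + 0.0529 + 0.0004 = 0.2458
B_sagr = 1 / 0.2458 = 4.0683
Σp_distᵢ² = 0.02² + 0.17² + 0.23² + 0.22² + 0.15² + 0.21² = 0.0004 + 0.0289 + 0.0529 + 0.0484 + 0.0225 + 0.0441 = 0.1972
B_dist = 1 / 0.1972 = 5.0710
Σp_caroᵢ² = 0.02² + 0.02² + 0.28² + 0.52² + 0.14² + 0.02² = 0.0004 + 0.0004 + 0.0784 + 0.2704 + 0.0196 + 0.0004 = 0.3696
B_caro = 1 / 0.3696 = 2.7056
Σp_crisᵢ² = 0.19² + 0.11² + 0.19² + 0.20² + 0.08² + 0.23² = 0.0361 + 0.0121 + 0.0361 + 0.0400 + 0.0064 + 0.0529 = 0.1836
B_cris = 1 / 0.1836 = 5.4466
Highest B → broadest niche (most generalist): Anolis cristatellus (B = 5.45).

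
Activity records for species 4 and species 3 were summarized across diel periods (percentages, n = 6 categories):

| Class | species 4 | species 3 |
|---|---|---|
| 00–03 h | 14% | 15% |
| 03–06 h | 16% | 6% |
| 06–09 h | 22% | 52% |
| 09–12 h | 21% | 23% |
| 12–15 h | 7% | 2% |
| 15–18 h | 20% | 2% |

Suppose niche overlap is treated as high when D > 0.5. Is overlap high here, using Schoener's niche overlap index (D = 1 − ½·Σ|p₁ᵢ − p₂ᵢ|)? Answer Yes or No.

Yes

Convert percentages to proportions (divide by 100).
Σ|p₁ᵢ − p₂ᵢ| = 0.01 + 0.10 + 0.30 + 0.02 + 0.05 + 0.18 = 0.66
D = 1 − ½ × 0.66 = 1 − 0.330 = 0.6700
D = 0.6700 > 0.5 → Yes.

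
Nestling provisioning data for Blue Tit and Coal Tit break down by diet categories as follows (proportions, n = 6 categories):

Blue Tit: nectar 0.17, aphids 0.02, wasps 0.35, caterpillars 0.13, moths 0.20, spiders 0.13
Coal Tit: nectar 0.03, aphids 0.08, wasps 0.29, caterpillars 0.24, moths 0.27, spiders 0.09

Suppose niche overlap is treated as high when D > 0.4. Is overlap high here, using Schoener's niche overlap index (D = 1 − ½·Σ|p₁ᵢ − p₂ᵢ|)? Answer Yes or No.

Yes

Σ|p₁ᵢ − p₂ᵢ| = 0.14 + 0.06 + 0.06 + 0.11 + 0.07 + 0.04 = 0.48
D = 1 − ½ × 0.48 = 1 − 0.240 = 0.7600
D = 0.7600 > 0.4 → Yes.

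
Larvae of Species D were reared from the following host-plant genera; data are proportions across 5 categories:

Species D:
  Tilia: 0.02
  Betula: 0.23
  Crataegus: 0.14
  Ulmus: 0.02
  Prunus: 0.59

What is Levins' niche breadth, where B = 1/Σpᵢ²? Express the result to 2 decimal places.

Σpᵢ² = 0.02² + 0.23² + 0.14² + 0.02² + 0.59² = 0.0004 + 0.0529 + 0.0196 + 0.0004 + 0.3481 = 0.4214
B = 1 / 0.4214 = 2.3730

2.37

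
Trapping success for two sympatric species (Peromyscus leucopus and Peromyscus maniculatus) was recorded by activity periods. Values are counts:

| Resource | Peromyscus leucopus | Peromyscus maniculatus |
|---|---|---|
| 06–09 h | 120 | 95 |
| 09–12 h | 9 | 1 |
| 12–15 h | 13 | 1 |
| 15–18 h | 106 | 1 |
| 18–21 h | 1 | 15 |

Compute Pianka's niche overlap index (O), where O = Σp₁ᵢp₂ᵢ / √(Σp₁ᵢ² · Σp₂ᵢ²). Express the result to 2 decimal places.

0.75

Proportions for Peromyscus leucopus (n=249): 120/249=0.4819, 9/249=0.0361, 13/249=0.0522, 106/249=0.4257, 1/249=0.0040
Proportions for Peromyscus maniculatus (n=113): 95/113=0.8407, 1/113=0.0088, 1/113=0.0088, 1/113=0.0088, 15/113=0.1327
Σ p₁ᵢp₂ᵢ = 0.405133 + 0.000318 + 0.000459 + 0.003746 + 0.000531 = 0.410187
Σp_1ᵢ² = 0.4819² + 0.0361² + 0.0522² + 0.4257² + 0.0040² = 0.232228 + 0.001303 + 0.002725 + 0.181220 + 0.000016 = 0.417492
Σp_2ᵢ² = 0.8407² + 0.0088² + 0.0088² + 0.0088² + 0.1327² = 0.706776 + 0.000077 + 0.000077 + 0.000077 + 0.017609 = 0.724616
O = 0.410187 / √(0.417492 × 0.724616) = 0.410187 / 0.5500194 = 0.7458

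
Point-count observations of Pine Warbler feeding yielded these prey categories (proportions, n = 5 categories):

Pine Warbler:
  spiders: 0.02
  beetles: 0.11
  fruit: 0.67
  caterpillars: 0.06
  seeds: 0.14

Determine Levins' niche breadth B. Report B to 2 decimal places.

2.06

Σpᵢ² = 0.02² + 0.11² + 0.67² + 0.06² + 0.14² = 0.0004 + 0.0121 + 0.4489 + 0.0036 + 0.0196 = 0.4846
B = 1 / 0.4846 = 2.0636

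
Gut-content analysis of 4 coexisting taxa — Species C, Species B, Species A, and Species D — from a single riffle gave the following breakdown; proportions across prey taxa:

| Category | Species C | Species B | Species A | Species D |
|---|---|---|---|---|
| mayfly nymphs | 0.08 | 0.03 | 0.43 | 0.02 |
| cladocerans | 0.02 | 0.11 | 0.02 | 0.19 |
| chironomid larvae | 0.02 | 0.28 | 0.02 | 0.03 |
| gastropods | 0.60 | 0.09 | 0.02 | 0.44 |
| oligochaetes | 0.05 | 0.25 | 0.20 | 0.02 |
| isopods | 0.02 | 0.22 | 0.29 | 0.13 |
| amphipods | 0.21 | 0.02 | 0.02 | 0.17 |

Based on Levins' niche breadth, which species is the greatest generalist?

Species B

Σp_Cᵢ² = 0.08² + 0.02² + 0.02² + 0.60² + 0.05² + 0.02² + 0.21² = 0.0064 + 0.0004 + 0.0004 + 0.3600 + 0.0025 + 0.0004 + 0.0441 = 0.4142
B_C = 1 / 0.4142 = 2.4143
Σp_Bᵢ² = 0.03² + 0.11² + 0.28² + 0.09² + 0.25² + 0.22² + 0.02² = 0.0009 + 0.0121 + 0.0784 + 0.0081 + 0.0625 + 0.0484 + 0.0004 = 0.2108
B_B = 1 / 0.2108 = 4.7438
Σp_Aᵢ² = 0.43² + 0.02² + 0.02² + 0.02² + 0.20² + 0.29² + 0.02² = 0.1849 + 0.0004 + 0.0004 + 0.0004 + 0.0400 + 0.0841 + 0.0004 = 0.3106
B_A = 1 / 0.3106 = 3.2196
Σp_Dᵢ² = 0.02² + 0.19² + 0.03² + 0.44² + 0.02² + 0.13² + 0.17² = 0.0004 + 0.0361 + 0.0009 + 0.1936 + 0.0004 + 0.0169 + 0.0289 = 0.2772
B_D = 1 / 0.2772 = 3.6075
Highest B → broadest niche (most generalist): Species B (B = 4.74).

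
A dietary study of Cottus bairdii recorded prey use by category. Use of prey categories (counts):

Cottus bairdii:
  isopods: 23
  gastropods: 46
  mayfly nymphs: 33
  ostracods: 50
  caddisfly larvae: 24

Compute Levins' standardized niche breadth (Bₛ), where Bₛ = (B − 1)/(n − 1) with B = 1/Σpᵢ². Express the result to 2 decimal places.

Proportions for Cottus bairdii (n=176): 23/176=0.1307, 46/176=0.2614, 33/176=0.1875, 50/176=0.2841, 24/176=0.1364
Σpᵢ² = 0.1307² + 0.2614² + 0.1875² + 0.2841² + 0.1364² = 0.017082 + 0.068330 + 0.035156 + 0.080713 + 0.018605 = 0.219886
B = 1 / 0.219886 = 4.5478
Bₛ = (B − 1)/(n − 1) = (4.5478 − 1)/(5 − 1) = 3.5478/4 = 0.8870

0.89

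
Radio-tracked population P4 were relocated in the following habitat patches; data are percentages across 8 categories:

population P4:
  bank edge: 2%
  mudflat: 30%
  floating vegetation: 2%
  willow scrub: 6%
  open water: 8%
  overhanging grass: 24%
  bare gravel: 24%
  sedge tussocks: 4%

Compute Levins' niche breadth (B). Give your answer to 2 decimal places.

4.60

Convert percentages to proportions (divide by 100).
Σpᵢ² = 0.02² + 0.30² + 0.02² + 0.06² + 0.08² + 0.24² + 0.24² + 0.04² = 0.0004 + 0.0900 + 0.0004 + 0.0036 + 0.0064 + 0.0576 + 0.0576 + 0.0016 = 0.2176
B = 1 / 0.2176 = 4.5956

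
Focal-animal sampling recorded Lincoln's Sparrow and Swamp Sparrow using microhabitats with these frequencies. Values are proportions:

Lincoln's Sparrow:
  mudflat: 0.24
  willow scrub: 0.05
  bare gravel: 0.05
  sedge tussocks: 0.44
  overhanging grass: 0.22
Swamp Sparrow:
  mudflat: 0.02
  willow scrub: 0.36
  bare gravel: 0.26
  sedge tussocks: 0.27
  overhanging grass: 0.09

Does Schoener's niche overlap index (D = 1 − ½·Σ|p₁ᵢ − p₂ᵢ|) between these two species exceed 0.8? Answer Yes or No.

No

Σ|p₁ᵢ − p₂ᵢ| = 0.22 + 0.31 + 0.21 + 0.17 + 0.13 = 1.04
D = 1 − ½ × 1.04 = 1 − 0.520 = 0.4800
D = 0.4800 < 0.8 → No.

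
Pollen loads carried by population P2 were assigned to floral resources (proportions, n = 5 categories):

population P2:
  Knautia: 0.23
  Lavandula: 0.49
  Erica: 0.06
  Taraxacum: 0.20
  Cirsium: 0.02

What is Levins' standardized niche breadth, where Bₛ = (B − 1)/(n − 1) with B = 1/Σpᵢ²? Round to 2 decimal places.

Σpᵢ² = 0.23² + 0.49² + 0.06² + 0.20² + 0.02² = 0.0529 + 0.2401 + 0.0036 + 0.0400 + 0.0004 = 0.3370
B = 1 / 0.3370 = 2.9674
Bₛ = (B − 1)/(n − 1) = (2.9674 − 1)/(5 − 1) = 1.9674/4 = 0.4919

0.49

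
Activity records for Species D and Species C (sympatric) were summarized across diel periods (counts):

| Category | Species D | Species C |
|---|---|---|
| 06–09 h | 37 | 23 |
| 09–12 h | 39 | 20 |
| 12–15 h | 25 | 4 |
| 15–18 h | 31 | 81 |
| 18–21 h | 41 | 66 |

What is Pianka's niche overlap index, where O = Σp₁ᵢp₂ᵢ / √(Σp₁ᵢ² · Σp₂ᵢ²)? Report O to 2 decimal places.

Proportions for Species D (n=173): 37/173=0.2139, 39/173=0.2254, 25/173=0.1445, 31/173=0.1792, 41/173=0.2370
Proportions for Species C (n=194): 23/194=0.1186, 20/194=0.1031, 4/194=0.0206, 81/194=0.4175, 66/194=0.3402
Σ p₁ᵢp₂ᵢ = 0.025369 + 0.023239 + 0.002977 + 0.074816 + 0.080627 = 0.207028
Σp_1ᵢ² = 0.2139² + 0.2254² + 0.1445² + 0.1792² + 0.2370² = 0.045753 + 0.050805 + 0.020880 + 0.032113 + 0.056169 = 0.205720
Σp_2ᵢ² = 0.1186² + 0.1031² + 0.0206² + 0.4175² + 0.3402² = 0.014066 + 0.010630 + 0.000424 + 0.174306 + 0.115736 = 0.315162
O = 0.207028 / √(0.205720 × 0.315162) = 0.207028 / 0.2546274 = 0.8131

0.81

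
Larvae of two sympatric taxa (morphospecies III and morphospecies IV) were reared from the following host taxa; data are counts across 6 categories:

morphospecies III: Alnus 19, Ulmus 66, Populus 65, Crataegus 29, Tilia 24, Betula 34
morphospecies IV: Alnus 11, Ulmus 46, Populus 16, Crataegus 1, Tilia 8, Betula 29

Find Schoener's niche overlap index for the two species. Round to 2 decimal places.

0.73

Proportions for morphospecies III (n=237): 19/237=0.0802, 66/237=0.2785, 65/237=0.2743, 29/237=0.1224, 24/237=0.1013, 34/237=0.1435
Proportions for morphospecies IV (n=111): 11/111=0.0991, 46/111=0.4144, 16/111=0.1441, 1/111=0.0090, 8/111=0.0721, 29/111=0.2613
Σ|p₁ᵢ − p₂ᵢ| = 0.0189 + 0.1359 + 0.1302 + 0.1134 + 0.0292 + 0.1178 = 0.5454
D = 1 − ½ × 0.5454 = 1 − 0.27270 = 0.72730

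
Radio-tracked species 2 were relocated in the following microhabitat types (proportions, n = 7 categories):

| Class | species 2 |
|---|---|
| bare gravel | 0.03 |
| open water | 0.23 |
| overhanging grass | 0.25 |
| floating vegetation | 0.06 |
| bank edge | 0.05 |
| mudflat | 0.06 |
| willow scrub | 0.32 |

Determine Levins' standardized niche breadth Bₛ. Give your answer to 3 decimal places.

Σpᵢ² = 0.03² + 0.23² + 0.25² + 0.06² + 0.05² + 0.06² + 0.32² = 0.0009 + 0.0529 + 0.0625 + 0.0036 + 0.0025 + 0.0036 + 0.1024 = 0.2284
B = 1 / 0.2284 = 4.37828
Bₛ = (B − 1)/(n − 1) = (4.37828 − 1)/(7 − 1) = 3.37828/6 = 0.56305

0.563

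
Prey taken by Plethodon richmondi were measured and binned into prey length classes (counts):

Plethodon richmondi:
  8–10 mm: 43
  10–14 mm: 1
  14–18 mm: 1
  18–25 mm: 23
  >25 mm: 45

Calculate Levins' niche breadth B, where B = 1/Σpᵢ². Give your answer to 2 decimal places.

Proportions for Plethodon richmondi (n=113): 43/113=0.3805, 1/113=0.0088, 1/113=0.0088, 23/113=0.2035, 45/113=0.3982
Σpᵢ² = 0.3805² + 0.0088² + 0.0088² + 0.2035² + 0.3982² = 0.144780 + 0.000077 + 0.000077 + 0.041412 + 0.158563 = 0.344909
B = 1 / 0.344909 = 2.8993

2.90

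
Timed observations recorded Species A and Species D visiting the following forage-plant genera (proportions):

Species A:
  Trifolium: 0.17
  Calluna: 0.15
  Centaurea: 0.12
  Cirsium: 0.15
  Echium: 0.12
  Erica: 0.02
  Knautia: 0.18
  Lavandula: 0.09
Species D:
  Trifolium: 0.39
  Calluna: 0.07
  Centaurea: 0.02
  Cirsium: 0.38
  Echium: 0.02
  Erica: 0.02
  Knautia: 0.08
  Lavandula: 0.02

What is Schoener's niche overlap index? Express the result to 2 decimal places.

0.55

Σ|p₁ᵢ − p₂ᵢ| = 0.22 + 0.08 + 0.10 + 0.23 + 0.10 + 0.00 + 0.10 + 0.07 = 0.90
D = 1 − ½ × 0.90 = 1 − 0.450 = 0.5500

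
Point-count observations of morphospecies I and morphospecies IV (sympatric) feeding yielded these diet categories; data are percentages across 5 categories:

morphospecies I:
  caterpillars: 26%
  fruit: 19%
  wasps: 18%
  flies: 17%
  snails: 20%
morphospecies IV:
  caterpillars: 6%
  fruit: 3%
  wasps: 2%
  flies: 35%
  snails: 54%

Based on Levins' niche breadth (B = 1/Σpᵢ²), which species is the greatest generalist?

Convert percentages to proportions (divide by 100).
Σp_Iᵢ² = 0.26² + 0.19² + 0.18² + 0.17² + 0.20² = 0.0676 + 0.0361 + 0.0324 + 0.0289 + 0.0400 = 0.2050
B_I = 1 / 0.2050 = 4.8780
Σp_IVᵢ² = 0.06² + 0.03² + 0.02² + 0.35² + 0.54² = 0.0036 + 0.0009 + 0.0004 + 0.1225 + 0.2916 = 0.4190
B_IV = 1 / 0.4190 = 2.3866
Highest B → broadest niche (most generalist): morphospecies I (B = 4.88).

morphospecies I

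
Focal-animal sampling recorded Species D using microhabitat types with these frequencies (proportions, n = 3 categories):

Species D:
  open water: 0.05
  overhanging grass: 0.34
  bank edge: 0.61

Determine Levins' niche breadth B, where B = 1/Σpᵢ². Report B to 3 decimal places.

Σpᵢ² = 0.05² + 0.34² + 0.61² = 0.0025 + 0.1156 + 0.3721 = 0.4902
B = 1 / 0.4902 = 2.03998

2.040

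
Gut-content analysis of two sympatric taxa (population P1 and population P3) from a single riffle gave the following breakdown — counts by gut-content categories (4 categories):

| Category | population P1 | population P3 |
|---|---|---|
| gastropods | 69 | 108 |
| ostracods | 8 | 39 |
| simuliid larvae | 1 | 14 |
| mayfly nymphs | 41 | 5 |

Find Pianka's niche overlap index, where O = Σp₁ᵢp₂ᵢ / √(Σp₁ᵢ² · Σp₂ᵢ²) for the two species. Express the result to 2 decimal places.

Proportions for population P1 (n=119): 69/119=0.5798, 8/119=0.0672, 1/119=0.0084, 41/119=0.3445
Proportions for population P3 (n=166): 108/166=0.6506, 39/166=0.2349, 14/166=0.0843, 5/166=0.0301
Σ p₁ᵢp₂ᵢ = 0.377218 + 0.015785 + 0.000708 + 0.010369 = 0.404080
Σp_1ᵢ² = 0.5798² + 0.0672² + 0.0084² + 0.3445² = 0.336168 + 0.004516 + 0.000071 + 0.118680 = 0.459435
Σp_2ᵢ² = 0.6506² + 0.2349² + 0.0843² + 0.0301² = 0.423280 + 0.055178 + 0.007106 + 0.000906 = 0.486470
O = 0.404080 / √(0.459435 × 0.486470) = 0.404080 / 0.4727593 = 0.8547

0.85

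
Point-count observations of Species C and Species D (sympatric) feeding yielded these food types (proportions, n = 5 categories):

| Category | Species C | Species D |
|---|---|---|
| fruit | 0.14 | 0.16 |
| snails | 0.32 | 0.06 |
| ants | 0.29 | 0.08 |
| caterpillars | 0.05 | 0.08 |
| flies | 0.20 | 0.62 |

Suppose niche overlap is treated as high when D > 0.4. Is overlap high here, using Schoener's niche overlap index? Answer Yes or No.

Yes

Σ|p₁ᵢ − p₂ᵢ| = 0.02 + 0.26 + 0.21 + 0.03 + 0.42 = 0.94
D = 1 − ½ × 0.94 = 1 − 0.470 = 0.5300
D = 0.5300 > 0.4 → Yes.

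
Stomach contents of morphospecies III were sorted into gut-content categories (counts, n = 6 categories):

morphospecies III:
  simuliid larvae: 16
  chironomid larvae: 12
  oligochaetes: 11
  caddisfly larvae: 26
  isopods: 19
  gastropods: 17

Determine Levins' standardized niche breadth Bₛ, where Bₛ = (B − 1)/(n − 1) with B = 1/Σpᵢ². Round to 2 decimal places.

0.90

Proportions for morphospecies III (n=101): 16/101=0.1584, 12/101=0.1188, 11/101=0.1089, 26/101=0.2574, 19/101=0.1881, 17/101=0.1683
Σpᵢ² = 0.1584² + 0.1188² + 0.1089² + 0.2574² + 0.1881² + 0.1683² = 0.025091 + 0.014113 + 0.011859 + 0.066255 + 0.035382 + 0.028325 = 0.181025
B = 1 / 0.181025 = 5.5241
Bₛ = (B − 1)/(n − 1) = (5.5241 − 1)/(6 − 1) = 4.5241/5 = 0.9048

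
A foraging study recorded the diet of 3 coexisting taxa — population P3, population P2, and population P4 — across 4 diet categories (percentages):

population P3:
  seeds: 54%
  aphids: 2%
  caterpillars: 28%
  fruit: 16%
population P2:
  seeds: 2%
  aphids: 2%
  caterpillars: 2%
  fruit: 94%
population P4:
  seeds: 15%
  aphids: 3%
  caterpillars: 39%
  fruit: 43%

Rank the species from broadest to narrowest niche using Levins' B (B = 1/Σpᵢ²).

Convert percentages to proportions (divide by 100).
Σp_P3ᵢ² = 0.54² + 0.02² + 0.28² + 0.16² = 0.2916 + 0.0004 + 0.0784 + 0.0256 = 0.3960
B_P3 = 1 / 0.3960 = 2.5253
Σp_P2ᵢ² = 0.02² + 0.02² + 0.02² + 0.94² = 0.0004 + 0.0004 + 0.0004 + 0.8836 = 0.8848
B_P2 = 1 / 0.8848 = 1.1302
Σp_P4ᵢ² = 0.15² + 0.03² + 0.39² + 0.43² = 0.0225 + 0.0009 + 0.1521 + 0.1849 = 0.3604
B_P4 = 1 / 0.3604 = 2.7747
Ranking by B (broadest → narrowest): population P4 (2.77) > population P3 (2.53) > population P2 (1.13)

population P4 > population P3 > population P2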